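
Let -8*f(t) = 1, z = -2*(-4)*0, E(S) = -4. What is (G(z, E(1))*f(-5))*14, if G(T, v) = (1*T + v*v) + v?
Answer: -21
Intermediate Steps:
z = 0 (z = 8*0 = 0)
f(t) = -⅛ (f(t) = -⅛*1 = -⅛)
G(T, v) = T + v + v² (G(T, v) = (T + v²) + v = T + v + v²)
(G(z, E(1))*f(-5))*14 = ((0 - 4 + (-4)²)*(-⅛))*14 = ((0 - 4 + 16)*(-⅛))*14 = (12*(-⅛))*14 = -3/2*14 = -21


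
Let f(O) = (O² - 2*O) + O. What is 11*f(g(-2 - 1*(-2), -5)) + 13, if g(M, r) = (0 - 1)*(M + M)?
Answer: 13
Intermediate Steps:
g(M, r) = -2*M
f(O) = O² - O
11*f(g(-2 - 1*(-2), -5)) + 13 = 11*((-2*(-2 - 1*(-2)))*(-1 - 2*(-2 - 1*(-2)))) + 13 = 11*((-2*(-2 + 2))*(-1 - 2*(-2 + 2))) + 13 = 11*((-2*0)*(-1 - 2*0)) + 13 = 11*(0*(-1 + 0)) + 13 = 11*(0*(-1)) + 13 = 11*0 + 13 = 0 + 13 = 13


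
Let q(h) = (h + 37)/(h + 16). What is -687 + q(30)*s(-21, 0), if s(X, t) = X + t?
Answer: -33009/46 ≈ -717.59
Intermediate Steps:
q(h) = (37 + h)/(16 + h)
-687 + q(30)*s(-21, 0) = -687 + ((37 + 30)/(16 + 30))*(-21 + 0) = -687 + (67/46)*(-21) = -687 - 1407/46 = -33009/46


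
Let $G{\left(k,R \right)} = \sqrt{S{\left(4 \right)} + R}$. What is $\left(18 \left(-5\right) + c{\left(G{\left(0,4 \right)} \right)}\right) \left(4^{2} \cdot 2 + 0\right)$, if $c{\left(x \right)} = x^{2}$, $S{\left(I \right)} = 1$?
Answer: $-2720$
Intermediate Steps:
$G{\left(k,R \right)} = \sqrt{1 + R}$
$\left(18 \left(-5\right) + c{\left(G{\left(0,4 \right)} \right)}\right) \left(4^{2} \cdot 2 + 0\right) = \left(18 \left(-5\right) + \left(\sqrt{1 + 4}\right)^{2}\right) \left(4^{2} \cdot 2 + 0\right) = \left(-90 + \left(\sqrt{5}\right)^{2}\right) \left(16 \cdot 2 + 0\right) = \left(-90 + 5\right) \left(32 + 0\right) = \left(-85\right) 32 = -2720$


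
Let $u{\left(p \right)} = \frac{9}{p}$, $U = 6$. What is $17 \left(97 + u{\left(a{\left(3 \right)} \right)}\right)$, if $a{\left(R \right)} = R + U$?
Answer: $1666$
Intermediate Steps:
$a{\left(R \right)} = 6 + R$ ($a{\left(R \right)} = R + 6 = 6 + R$)
$17 \left(97 + u{\left(a{\left(3 \right)} \right)}\right) = 17 \left(97 + \frac{9}{6 + 3}\right) = 17 \left(97 + \frac{9}{9}\right) = 17 \left(97 + 9 \cdot \frac{1}{9}\right) = 17 \left(97 + 1\right) = 17 \cdot 98 = 1666$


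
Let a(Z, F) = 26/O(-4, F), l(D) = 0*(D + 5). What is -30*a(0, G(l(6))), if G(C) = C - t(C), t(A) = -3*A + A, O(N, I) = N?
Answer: 195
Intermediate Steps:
t(A) = -2*A
l(D) = 0 (l(D) = 0*(5 + D) = 0)
G(C) = 3*C (G(C) = C - (-2)*C = C + 2*C = 3*C)
a(Z, F) = -13/2 (a(Z, F) = 26/(-4) = 26*(-¼) = -13/2)
-30*a(0, G(l(6))) = -30*(-13/2) = 195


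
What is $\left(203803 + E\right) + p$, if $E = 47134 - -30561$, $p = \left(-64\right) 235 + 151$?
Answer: $266609$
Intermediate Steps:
$p = -14889$ ($p = -15040 + 151 = -14889$)
$E = 77695$ ($E = 47134 + 30561 = 77695$)
$\left(203803 + E\right) + p = \left(203803 + 77695\right) - 14889 = 281498 - 14889 = 266609$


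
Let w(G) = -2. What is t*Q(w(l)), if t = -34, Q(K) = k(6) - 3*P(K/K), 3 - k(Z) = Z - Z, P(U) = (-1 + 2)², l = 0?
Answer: 0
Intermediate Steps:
P(U) = 1 (P(U) = 1² = 1)
k(Z) = 3 (k(Z) = 3 - (Z - Z) = 3 - 1*0 = 3 + 0 = 3)
Q(K) = 0 (Q(K) = 3 - 3*1 = 3 - 3 = 0)
t*Q(w(l)) = -34*0 = 0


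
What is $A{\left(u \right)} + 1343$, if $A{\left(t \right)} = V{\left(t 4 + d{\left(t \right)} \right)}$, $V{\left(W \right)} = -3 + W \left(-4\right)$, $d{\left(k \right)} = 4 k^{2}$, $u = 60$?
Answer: $-57220$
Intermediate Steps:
$V{\left(W \right)} = -3 - 4 W$
$A{\left(t \right)} = -3 - 16 t - 16 t^{2}$ ($A{\left(t \right)} = -3 - 4 \left(t 4 + 4 t^{2}\right) = -3 - 4 \left(4 t + 4 t^{2}\right) = -3 - \left(16 t + 16 t^{2}\right) = -3 - 16 t - 16 t^{2}$)
$A{\left(u \right)} + 1343 = \left(-3 - 960 - 16 \cdot 60^{2}\right) + 1343 = \left(-3 - 960 - 57600\right) + 1343 = -58563 + 1343 = -57220$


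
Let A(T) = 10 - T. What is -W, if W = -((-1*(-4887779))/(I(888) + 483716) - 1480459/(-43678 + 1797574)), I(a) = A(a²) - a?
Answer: -501402290891/29787585032 ≈ -16.833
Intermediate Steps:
I(a) = 10 - a - a² (I(a) = (10 - a²) - a = 10 - a - a²)
W = 501402290891/29787585032 (W = -((-1*(-4887779))/((10 - 1*888 - 1*888²) + 483716) - 1480459/(-43678 + 1797574)) = -(4887779/((10 - 888 - 1*788544) + 483716) - 1480459/1753896) = -(4887779/((10 - 888 - 788544) + 483716) - 1480459*1/1753896) = -(4887779/(-789422 + 483716) - 1480459/1753896) = -(4887779/(-305706) - 1480459/1753896) = -(4887779*(-1/305706) - 1480459/1753896) = -(-4887779/305706 - 1480459/1753896) = -1*(-501402290891/29787585032) = 501402290891/29787585032 ≈ 16.833)
-W = -1*501402290891/29787585032 = -501402290891/29787585032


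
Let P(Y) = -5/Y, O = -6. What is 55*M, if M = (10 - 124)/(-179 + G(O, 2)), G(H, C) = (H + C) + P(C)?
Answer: 12540/371 ≈ 33.801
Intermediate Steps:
G(H, C) = C + H - 5/C (G(H, C) = (H + C) - 5/C = (C + H) - 5/C = C + H - 5/C)
M = 228/371 (M = (10 - 124)/(-179 + (2 - 6 - 5/2)) = -114/(-179 + (2 - 6 - 5*½)) = -114/(-179 + (2 - 6 - 5/2)) = -114/(-179 - 13/2) = -114/(-371/2) = -114*(-2/371) = 228/371 ≈ 0.61456)
55*M = 55*(228/371) = 12540/371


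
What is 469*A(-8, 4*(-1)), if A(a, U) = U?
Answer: -1876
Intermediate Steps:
469*A(-8, 4*(-1)) = 469*(4*(-1)) = 469*(-4) = -1876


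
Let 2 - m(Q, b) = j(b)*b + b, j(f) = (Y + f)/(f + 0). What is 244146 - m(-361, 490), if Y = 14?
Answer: 245138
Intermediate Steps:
j(f) = (14 + f)/f (j(f) = (14 + f)/(f + 0) = (14 + f)/f)
m(Q, b) = -12 - 2*b (m(Q, b) = 2 - (((14 + b)/b)*b + b) = 2 - ((14 + b) + b) = 2 - (14 + 2*b) = 2 + (-14 - 2*b) = -12 - 2*b)
244146 - m(-361, 490) = 244146 - (-12 - 2*490) = 244146 - (-12 - 980) = 244146 - 1*(-992) = 244146 + 992 = 245138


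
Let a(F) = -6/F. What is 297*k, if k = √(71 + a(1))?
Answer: 297*√65 ≈ 2394.5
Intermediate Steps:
k = √65 (k = √(71 - 6/1) = √(71 - 6*1) = √(71 - 6) = √65 ≈ 8.0623)
297*k = 297*√65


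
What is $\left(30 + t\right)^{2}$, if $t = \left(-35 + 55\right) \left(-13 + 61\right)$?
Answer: $980100$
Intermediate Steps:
$t = 960$ ($t = 20 \cdot 48 = 960$)
$\left(30 + t\right)^{2} = \left(30 + 960\right)^{2} = 990^{2} = 980100$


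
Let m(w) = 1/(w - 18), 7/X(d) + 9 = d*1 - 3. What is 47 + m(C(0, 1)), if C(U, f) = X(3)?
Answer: 7934/169 ≈ 46.947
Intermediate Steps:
X(d) = 7/(-12 + d) (X(d) = 7/(-9 + (d*1 - 3)) = 7/(-9 + (d - 3)) = 7/(-9 + (-3 + d)) = 7/(-12 + d))
C(U, f) = -7/9 (C(U, f) = 7/(-12 + 3) = 7/(-9) = 7*(-⅑) = -7/9)
m(w) = 1/(-18 + w)
47 + m(C(0, 1)) = 47 + 1/(-18 - 7/9) = 47 + 1/(-169/9) = 47 - 9/169 = 7934/169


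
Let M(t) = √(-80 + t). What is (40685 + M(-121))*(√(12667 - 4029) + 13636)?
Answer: (13636 + √8638)*(40685 + I*√201) ≈ 5.5856e+8 + 1.9464e+5*I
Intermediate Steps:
(40685 + M(-121))*(√(12667 - 4029) + 13636) = (40685 + √(-80 - 121))*(√(12667 - 4029) + 13636) = (40685 + √(-201))*(√8638 + 13636) = (40685 + I*√201)*(13636 + √8638) = (13636 + √8638)*(40685 + I*√201)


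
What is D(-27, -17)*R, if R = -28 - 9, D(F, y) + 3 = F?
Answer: 1110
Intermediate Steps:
D(F, y) = -3 + F
R = -37
D(-27, -17)*R = (-3 - 27)*(-37) = -30*(-37) = 1110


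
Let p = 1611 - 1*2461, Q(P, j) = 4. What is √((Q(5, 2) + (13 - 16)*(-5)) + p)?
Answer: I*√831 ≈ 28.827*I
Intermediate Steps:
p = -850 (p = 1611 - 2461 = -850)
√((Q(5, 2) + (13 - 16)*(-5)) + p) = √((4 + (13 - 16)*(-5)) - 850) = √((4 - 3*(-5)) - 850) = √((4 + 15) - 850) = √(19 - 850) = √(-831) = I*√831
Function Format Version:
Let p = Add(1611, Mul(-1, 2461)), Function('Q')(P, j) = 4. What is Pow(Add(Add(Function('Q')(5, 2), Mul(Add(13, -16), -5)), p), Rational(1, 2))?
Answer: Mul(I, Pow(831, Rational(1, 2))) ≈ Mul(28.827, I)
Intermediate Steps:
p = -850 (p = Add(1611, -2461) = -850)
Pow(Add(Add(Function('Q')(5, 2), Mul(Add(13, -16), -5)), p), Rational(1, 2)) = Pow(Add(Add(4, Mul(Add(13, -16), -5)), -850), Rational(1, 2)) = Pow(Add(Add(4, Mul(-3, -5)), -850), Rational(1, 2)) = Pow(Add(Add(4, 15), -850), Rational(1, 2)) = Pow(Add(19, -850), Rational(1, 2)) = Pow(-831, Rational(1, 2)) = Mul(I, Pow(831, Rational(1, 2)))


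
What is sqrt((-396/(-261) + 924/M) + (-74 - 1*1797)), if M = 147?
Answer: I*sqrt(76780487)/203 ≈ 43.165*I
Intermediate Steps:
sqrt((-396/(-261) + 924/M) + (-74 - 1*1797)) = sqrt((-396/(-261) + 924/147) + (-74 - 1*1797)) = sqrt((-396*(-1/261) + 924*(1/147)) + (-74 - 1797)) = sqrt((44/29 + 44/7) - 1871) = sqrt(1584/203 - 1871) = sqrt(-378229/203) = I*sqrt(76780487)/203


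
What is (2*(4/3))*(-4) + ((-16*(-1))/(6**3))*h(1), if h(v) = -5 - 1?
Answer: -100/9 ≈ -11.111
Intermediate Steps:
h(v) = -6
(2*(4/3))*(-4) + ((-16*(-1))/(6**3))*h(1) = (2*(4/3))*(-4) + ((-16*(-1))/(6**3))*(-6) = (2*(4*(1/3)))*(-4) + (16/216)*(-6) = (2*(4/3))*(-4) + (16*(1/216))*(-6) = (8/3)*(-4) + (2/27)*(-6) = -32/3 - 4/9 = -100/9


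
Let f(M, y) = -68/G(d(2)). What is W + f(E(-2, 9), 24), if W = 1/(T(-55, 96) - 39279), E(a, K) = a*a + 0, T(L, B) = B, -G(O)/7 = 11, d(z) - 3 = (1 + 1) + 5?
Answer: 2664367/3017091 ≈ 0.88309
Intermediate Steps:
d(z) = 10 (d(z) = 3 + ((1 + 1) + 5) = 3 + (2 + 5) = 3 + 7 = 10)
G(O) = -77 (G(O) = -7*11 = -77)
E(a, K) = a² (E(a, K) = a² + 0 = a²)
W = -1/39183 (W = 1/(96 - 39279) = 1/(-39183) = -1/39183 ≈ -2.5521e-5)
f(M, y) = 68/77 (f(M, y) = -68/(-77) = -68*(-1/77) = 68/77)
W + f(E(-2, 9), 24) = -1/39183 + 68/77 = 2664367/3017091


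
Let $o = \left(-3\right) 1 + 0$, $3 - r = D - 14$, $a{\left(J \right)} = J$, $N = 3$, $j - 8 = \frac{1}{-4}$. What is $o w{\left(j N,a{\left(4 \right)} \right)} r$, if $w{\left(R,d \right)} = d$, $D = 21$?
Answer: $48$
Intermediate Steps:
$j = \frac{31}{4}$ ($j = 8 + \frac{1}{-4} = 8 - \frac{1}{4} = \frac{31}{4} \approx 7.75$)
$r = -4$ ($r = 3 - \left(21 - 14\right) = 3 - 7 = -4$)
$o = -3$ ($o = -3 + 0 = -3$)
$o w{\left(j N,a{\left(4 \right)} \right)} r = \left(-3\right) 4 \left(-4\right) = \left(-12\right) \left(-4\right) = 48$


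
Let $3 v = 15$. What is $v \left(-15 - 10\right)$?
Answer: $-125$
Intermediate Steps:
$v = 5$ ($v = \frac{1}{3} \cdot 15 = 5$)
$v \left(-15 - 10\right) = 5 \left(-15 - 10\right) = 5 \left(-25\right) = -125$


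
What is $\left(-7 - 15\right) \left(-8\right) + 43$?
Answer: $219$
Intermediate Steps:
$\left(-7 - 15\right) \left(-8\right) + 43 = \left(-22\right) \left(-8\right) + 43 = 176 + 43 = 219$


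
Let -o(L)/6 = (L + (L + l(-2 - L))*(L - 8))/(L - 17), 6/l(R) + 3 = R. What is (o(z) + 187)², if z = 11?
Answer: 3381921/64 ≈ 52843.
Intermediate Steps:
l(R) = 6/(-3 + R)
o(L) = -6*(L + (-8 + L)*(L + 6/(-5 - L)))/(-17 + L) (o(L) = -6*(L + (L + 6/(-3 + (-2 - L)))*(L - 8))/(L - 17) = -6*(L + (L + 6/(-5 - L))*(-8 + L))/(-17 + L) = -6*(L + (-8 + L)*(L + 6/(-5 - L)))/(-17 + L))
(o(z) + 187)² = (6*(-48 + 6*11 - 1*11*(-7 + 11)*(5 + 11))/((-17 + 11)*(5 + 11)) + 187)² = (6*(-48 + 66 - 1*11*4*16)/(-6*16) + 187)² = (6*(-⅙)*(1/16)*(-48 + 66 - 704) + 187)² = (6*(-⅙)*(1/16)*(-686) + 187)² = (343/8 + 187)² = (1839/8)² = 3381921/64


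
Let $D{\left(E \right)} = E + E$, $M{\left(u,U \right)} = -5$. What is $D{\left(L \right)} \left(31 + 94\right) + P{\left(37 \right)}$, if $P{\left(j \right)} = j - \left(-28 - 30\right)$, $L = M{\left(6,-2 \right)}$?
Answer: $-1155$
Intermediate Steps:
$L = -5$
$D{\left(E \right)} = 2 E$
$P{\left(j \right)} = 58 + j$ ($P{\left(j \right)} = j - -58 = j + 58 = 58 + j$)
$D{\left(L \right)} \left(31 + 94\right) + P{\left(37 \right)} = 2 \left(-5\right) \left(31 + 94\right) + \left(58 + 37\right) = \left(-10\right) 125 + 95 = -1250 + 95 = -1155$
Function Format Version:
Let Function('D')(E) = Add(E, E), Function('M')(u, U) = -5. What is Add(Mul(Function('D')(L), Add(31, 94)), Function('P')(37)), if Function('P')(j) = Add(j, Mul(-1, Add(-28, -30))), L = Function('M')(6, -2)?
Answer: -1155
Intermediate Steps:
L = -5
Function('D')(E) = Mul(2, E)
Function('P')(j) = Add(58, j) (Function('P')(j) = Add(j, Mul(-1, -58)) = Add(j, 58) = Add(58, j))
Add(Mul(Function('D')(L), Add(31, 94)), Function('P')(37)) = Add(Mul(Mul(2, -5), Add(31, 94)), Add(58, 37)) = Add(Mul(-10, 125), 95) = Add(-1250, 95) = -1155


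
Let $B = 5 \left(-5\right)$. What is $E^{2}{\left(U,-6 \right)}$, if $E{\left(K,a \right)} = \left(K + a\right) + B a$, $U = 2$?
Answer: $21316$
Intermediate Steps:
$B = -25$
$E{\left(K,a \right)} = K - 24 a$ ($E{\left(K,a \right)} = \left(K + a\right) - 25 a = K - 24 a$)
$E^{2}{\left(U,-6 \right)} = \left(2 - -144\right)^{2} = \left(2 + 144\right)^{2} = 146^{2} = 21316$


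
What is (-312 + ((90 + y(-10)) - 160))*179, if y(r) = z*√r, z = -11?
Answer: -68378 - 1969*I*√10 ≈ -68378.0 - 6226.5*I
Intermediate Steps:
y(r) = -11*√r
(-312 + ((90 + y(-10)) - 160))*179 = (-312 + ((90 - 11*I*√10) - 160))*179 = (-312 + (-70 - 11*I*√10))*179 = (-382 - 11*I*√10)*179 = -68378 - 1969*I*√10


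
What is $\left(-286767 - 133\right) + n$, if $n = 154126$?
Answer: $-132774$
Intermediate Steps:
$\left(-286767 - 133\right) + n = \left(-286767 - 133\right) + 154126 = -286900 + 154126 = -132774$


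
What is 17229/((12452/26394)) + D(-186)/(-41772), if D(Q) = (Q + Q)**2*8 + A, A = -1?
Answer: 4745426754095/130036236 ≈ 36493.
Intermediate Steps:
D(Q) = -1 + 32*Q**2 (D(Q) = (Q + Q)**2*8 - 1 = (2*Q)**2*8 - 1 = (4*Q**2)*8 - 1 = 32*Q**2 - 1 = -1 + 32*Q**2)
17229/((12452/26394)) + D(-186)/(-41772) = 17229/((12452/26394)) + (-1 + 32*(-186)**2)/(-41772) = 17229/((12452*(1/26394))) + (-1 + 32*34596)*(-1/41772) = 17229/(6226/13197) + (-1 + 1107072)*(-1/41772) = 17229*(13197/6226) + 1107071*(-1/41772) = 227371113/6226 - 1107071/41772 = 4745426754095/130036236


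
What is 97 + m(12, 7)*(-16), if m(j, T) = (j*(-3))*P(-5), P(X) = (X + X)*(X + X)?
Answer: 57697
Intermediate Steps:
P(X) = 4*X² (P(X) = (2*X)*(2*X) = 4*X²)
m(j, T) = -300*j (m(j, T) = (j*(-3))*(4*(-5)²) = (-3*j)*(4*25) = -3*j*100 = -300*j)
97 + m(12, 7)*(-16) = 97 - 300*12*(-16) = 97 - 3600*(-16) = 97 + 57600 = 57697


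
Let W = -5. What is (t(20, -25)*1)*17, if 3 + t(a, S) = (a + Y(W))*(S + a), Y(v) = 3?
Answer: -2006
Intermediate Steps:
t(a, S) = -3 + (3 + a)*(S + a) (t(a, S) = -3 + (a + 3)*(S + a) = -3 + (3 + a)*(S + a))
(t(20, -25)*1)*17 = ((-3 + 20**2 + 3*(-25) + 3*20 - 25*20)*1)*17 = ((-3 + 400 - 75 + 60 - 500)*1)*17 = -118*1*17 = -118*17 = -2006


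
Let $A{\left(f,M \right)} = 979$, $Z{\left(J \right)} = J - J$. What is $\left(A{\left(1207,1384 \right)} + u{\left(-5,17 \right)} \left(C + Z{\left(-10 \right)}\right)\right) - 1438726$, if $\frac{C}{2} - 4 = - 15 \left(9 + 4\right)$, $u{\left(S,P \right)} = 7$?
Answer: $-1440421$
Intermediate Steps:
$Z{\left(J \right)} = 0$
$C = -382$ ($C = 8 + 2 \left(- 15 \left(9 + 4\right)\right) = 8 + 2 \left(\left(-15\right) 13\right) = 8 + 2 \left(-195\right) = 8 - 390 = -382$)
$\left(A{\left(1207,1384 \right)} + u{\left(-5,17 \right)} \left(C + Z{\left(-10 \right)}\right)\right) - 1438726 = \left(979 + 7 \left(-382 + 0\right)\right) - 1438726 = \left(979 + 7 \left(-382\right)\right) - 1438726 = \left(979 - 2674\right) - 1438726 = -1695 - 1438726 = -1440421$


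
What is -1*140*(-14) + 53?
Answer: 2013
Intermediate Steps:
-1*140*(-14) + 53 = -140*(-14) + 53 = 1960 + 53 = 2013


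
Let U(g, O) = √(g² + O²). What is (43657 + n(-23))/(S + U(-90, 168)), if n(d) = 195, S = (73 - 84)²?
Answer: -5306092/21683 + 263112*√1009/21683 ≈ 140.74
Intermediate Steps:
S = 121 (S = (-11)² = 121)
U(g, O) = √(O² + g²)
(43657 + n(-23))/(S + U(-90, 168)) = (43657 + 195)/(121 + √(168² + (-90)²)) = 43852/(121 + √(28224 + 8100)) = 43852/(121 + √36324) = 43852/(121 + 6*√1009)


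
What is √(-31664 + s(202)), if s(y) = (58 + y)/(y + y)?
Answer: I*√322997899/101 ≈ 177.94*I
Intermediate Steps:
s(y) = (58 + y)/(2*y) (s(y) = (58 + y)/((2*y)) = (58 + y)*(1/(2*y)) = (58 + y)/(2*y))
√(-31664 + s(202)) = √(-31664 + (½)*(58 + 202)/202) = √(-31664 + (½)*(1/202)*260) = √(-31664 + 65/101) = √(-3197999/101) = I*√322997899/101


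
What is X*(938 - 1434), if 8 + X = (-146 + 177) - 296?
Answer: 135408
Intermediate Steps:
X = -273 (X = -8 + ((-146 + 177) - 296) = -8 + (31 - 296) = -8 - 265 = -273)
X*(938 - 1434) = -273*(938 - 1434) = -273*(-496) = 135408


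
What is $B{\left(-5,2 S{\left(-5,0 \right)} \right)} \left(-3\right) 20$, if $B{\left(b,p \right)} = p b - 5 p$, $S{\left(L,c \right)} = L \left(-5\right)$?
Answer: $30000$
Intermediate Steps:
$S{\left(L,c \right)} = - 5 L$
$B{\left(b,p \right)} = - 5 p + b p$ ($B{\left(b,p \right)} = b p - 5 p = - 5 p + b p$)
$B{\left(-5,2 S{\left(-5,0 \right)} \right)} \left(-3\right) 20 = 2 \left(\left(-5\right) \left(-5\right)\right) \left(-5 - 5\right) \left(-3\right) 20 = 2 \cdot 25 \left(-10\right) \left(-3\right) 20 = 50 \left(-10\right) \left(-3\right) 20 = \left(-500\right) \left(-3\right) 20 = 1500 \cdot 20 = 30000$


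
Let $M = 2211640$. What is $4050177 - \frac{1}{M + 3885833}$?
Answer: $\frac{24695844902720}{6097473} \approx 4.0502 \cdot 10^{6}$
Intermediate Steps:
$4050177 - \frac{1}{M + 3885833} = 4050177 - \frac{1}{2211640 + 3885833} = 4050177 - \frac{1}{6097473} = \frac{24695844902720}{6097473}$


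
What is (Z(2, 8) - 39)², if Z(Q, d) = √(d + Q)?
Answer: (39 - √10)² ≈ 1284.3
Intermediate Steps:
Z(Q, d) = √(Q + d)
(Z(2, 8) - 39)² = (√(2 + 8) - 39)² = (√10 - 39)² = (-39 + √10)²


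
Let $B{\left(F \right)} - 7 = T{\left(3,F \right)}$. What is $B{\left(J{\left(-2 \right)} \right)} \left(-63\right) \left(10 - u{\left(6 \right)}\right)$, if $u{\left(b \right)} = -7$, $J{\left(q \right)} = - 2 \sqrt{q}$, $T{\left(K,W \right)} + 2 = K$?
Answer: $-8568$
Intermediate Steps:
$T{\left(K,W \right)} = -2 + K$
$B{\left(F \right)} = 8$ ($B{\left(F \right)} = 7 + \left(-2 + 3\right) = 7 + 1 = 8$)
$B{\left(J{\left(-2 \right)} \right)} \left(-63\right) \left(10 - u{\left(6 \right)}\right) = 8 \left(-63\right) \left(10 - -7\right) = - 504 \left(10 + 7\right) = \left(-504\right) 17 = -8568$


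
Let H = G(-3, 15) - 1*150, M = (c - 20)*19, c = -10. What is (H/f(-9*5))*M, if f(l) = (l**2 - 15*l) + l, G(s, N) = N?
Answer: 1710/59 ≈ 28.983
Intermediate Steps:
M = -570 (M = (-10 - 20)*19 = -30*19 = -570)
f(l) = l**2 - 14*l
H = -135 (H = 15 - 1*150 = 15 - 150 = -135)
(H/f(-9*5))*M = -135*(-1/(45*(-14 - 9*5)))*(-570) = -135*(-1/(45*(-14 - 45)))*(-570) = -135/((-45*(-59)))*(-570) = -135/2655*(-570) = -135*1/2655*(-570) = -3/59*(-570) = 1710/59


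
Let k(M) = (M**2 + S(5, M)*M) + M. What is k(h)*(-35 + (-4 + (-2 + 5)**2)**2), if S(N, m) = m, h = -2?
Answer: -60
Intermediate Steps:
k(M) = M + 2*M**2 (k(M) = (M**2 + M*M) + M = (M**2 + M**2) + M = 2*M**2 + M = M + 2*M**2)
k(h)*(-35 + (-4 + (-2 + 5)**2)**2) = (-2*(1 + 2*(-2)))*(-35 + (-4 + (-2 + 5)**2)**2) = (-2*(1 - 4))*(-35 + (-4 + 3**2)**2) = (-2*(-3))*(-35 + (-4 + 9)**2) = 6*(-35 + 5**2) = 6*(-35 + 25) = 6*(-10) = -60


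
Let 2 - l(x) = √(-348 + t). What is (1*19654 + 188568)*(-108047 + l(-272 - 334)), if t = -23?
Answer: -22497345990 - 208222*I*√371 ≈ -2.2497e+10 - 4.0106e+6*I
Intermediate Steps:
l(x) = 2 - I*√371 (l(x) = 2 - √(-348 - 23) = 2 - √(-371) = 2 - I*√371)
(1*19654 + 188568)*(-108047 + l(-272 - 334)) = (1*19654 + 188568)*(-108047 + (2 - I*√371)) = (19654 + 188568)*(-108045 - I*√371) = 208222*(-108045 - I*√371) = -22497345990 - 208222*I*√371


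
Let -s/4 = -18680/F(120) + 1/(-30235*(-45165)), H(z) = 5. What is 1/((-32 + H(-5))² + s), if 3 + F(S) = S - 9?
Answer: 12290073975/17462374366739 ≈ 0.00070380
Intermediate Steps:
F(S) = -12 + S (F(S) = -3 + (S - 9) = -3 + (-9 + S) = -12 + S)
s = 8502910438964/12290073975 (s = -4*(-18680/(-12 + 120) + 1/(-30235*(-45165))) = -4*(-18680/108 - 1/30235*(-1/45165)) = -4*(-18680*1/108 + 1/1365563775) = -4*(-4670/27 + 1/1365563775) = -4*(-2125727609741/12290073975) = 8502910438964/12290073975 ≈ 691.85)
1/((-32 + H(-5))² + s) = 1/((-32 + 5)² + 8502910438964/12290073975) = 1/((-27)² + 8502910438964/12290073975) = 1/(729 + 8502910438964/12290073975) = 1/(17462374366739/12290073975) = 12290073975/17462374366739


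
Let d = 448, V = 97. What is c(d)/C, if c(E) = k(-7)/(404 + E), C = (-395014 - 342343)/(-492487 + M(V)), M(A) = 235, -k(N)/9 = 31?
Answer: -11444859/52352347 ≈ -0.21861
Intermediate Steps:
k(N) = -279 (k(N) = -9*31 = -279)
C = 737357/492252 (C = (-395014 - 342343)/(-492487 + 235) = -737357/(-492252) = -737357*(-1/492252) = 737357/492252 ≈ 1.4979)
c(E) = -279/(404 + E)
c(d)/C = (-279/(404 + 448))/(737357/492252) = -279/852*(492252/737357) = -279*1/852*(492252/737357) = -93/284*492252/737357 = -11444859/52352347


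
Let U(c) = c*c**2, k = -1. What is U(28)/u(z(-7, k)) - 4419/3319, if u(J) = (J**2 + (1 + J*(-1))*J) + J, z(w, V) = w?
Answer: -5208611/3319 ≈ -1569.3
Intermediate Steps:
U(c) = c**3
u(J) = J + J**2 + J*(1 - J) (u(J) = (J**2 + (1 - J)*J) + J = (J**2 + J*(1 - J)) + J = J + J**2 + J*(1 - J))
U(28)/u(z(-7, k)) - 4419/3319 = 28**3/((2*(-7))) - 4419/3319 = 21952/(-14) - 4419*1/3319 = 21952*(-1/14) - 4419/3319 = -1568 - 4419/3319 = -5208611/3319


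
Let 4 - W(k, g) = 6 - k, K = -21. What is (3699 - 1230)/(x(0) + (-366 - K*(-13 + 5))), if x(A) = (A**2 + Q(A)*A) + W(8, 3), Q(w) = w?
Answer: -823/176 ≈ -4.6761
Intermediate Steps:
W(k, g) = -2 + k (W(k, g) = 4 - (6 - k) = 4 + (-6 + k) = -2 + k)
x(A) = 6 + 2*A**2 (x(A) = (A**2 + A*A) + (-2 + 8) = (A**2 + A**2) + 6 = 2*A**2 + 6 = 6 + 2*A**2)
(3699 - 1230)/(x(0) + (-366 - K*(-13 + 5))) = (3699 - 1230)/((6 + 2*0**2) + (-366 - (-21)*(-13 + 5))) = 2469/((6 + 2*0) + (-366 - (-21)*(-8))) = 2469/((6 + 0) + (-366 - 1*168)) = 2469/(6 + (-366 - 168)) = 2469/(6 - 534) = 2469/(-528) = 2469*(-1/528) = -823/176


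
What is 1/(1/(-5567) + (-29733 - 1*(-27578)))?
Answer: -5567/11996886 ≈ -0.00046404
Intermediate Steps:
1/(1/(-5567) + (-29733 - 1*(-27578))) = 1/(-1/5567 + (-29733 + 27578)) = 1/(-1/5567 - 2155) = 1/(-11996886/5567) = -5567/11996886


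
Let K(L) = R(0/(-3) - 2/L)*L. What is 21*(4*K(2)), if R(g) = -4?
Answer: -672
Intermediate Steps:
K(L) = -4*L
21*(4*K(2)) = 21*(4*(-4*2)) = 21*(4*(-8)) = 21*(-32) = -672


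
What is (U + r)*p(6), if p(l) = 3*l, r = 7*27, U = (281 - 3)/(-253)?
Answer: 855702/253 ≈ 3382.2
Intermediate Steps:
U = -278/253 (U = 278*(-1/253) = -278/253 ≈ -1.0988)
r = 189
(U + r)*p(6) = (-278/253 + 189)*(3*6) = (47539/253)*18 = 855702/253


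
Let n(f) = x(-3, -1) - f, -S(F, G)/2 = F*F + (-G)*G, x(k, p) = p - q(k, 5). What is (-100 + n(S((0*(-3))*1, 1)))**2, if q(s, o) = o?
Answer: 11664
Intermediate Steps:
x(k, p) = -5 + p (x(k, p) = p - 1*5 = p - 5 = -5 + p)
S(F, G) = -2*F**2 + 2*G**2 (S(F, G) = -2*(F*F + (-G)*G) = -2*(F**2 - G**2) = -2*F**2 + 2*G**2)
n(f) = -6 - f (n(f) = (-5 - 1) - f = -6 - f)
(-100 + n(S((0*(-3))*1, 1)))**2 = (-100 + (-6 - (-2*((0*(-3))*1)**2 + 2*1**2)))**2 = (-100 + (-6 - (-2*(0*1)**2 + 2*1)))**2 = (-100 + (-6 - (-2*0**2 + 2)))**2 = (-100 + (-6 - (-2*0 + 2)))**2 = (-100 + (-6 - (0 + 2)))**2 = (-100 + (-6 - 1*2))**2 = (-100 + (-6 - 2))**2 = (-100 - 8)**2 = (-108)**2 = 11664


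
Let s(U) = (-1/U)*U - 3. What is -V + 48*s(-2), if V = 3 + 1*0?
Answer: -195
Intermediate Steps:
V = 3 (V = 3 + 0 = 3)
s(U) = -4 (s(U) = -1 - 3 = -4)
-V + 48*s(-2) = -1*3 + 48*(-4) = -3 - 192 = -195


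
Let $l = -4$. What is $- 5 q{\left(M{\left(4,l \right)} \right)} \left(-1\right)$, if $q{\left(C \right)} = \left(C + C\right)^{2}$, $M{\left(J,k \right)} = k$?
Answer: $320$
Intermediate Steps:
$q{\left(C \right)} = 4 C^{2}$ ($q{\left(C \right)} = \left(2 C\right)^{2} = 4 C^{2}$)
$- 5 q{\left(M{\left(4,l \right)} \right)} \left(-1\right) = - 5 \cdot 4 \left(-4\right)^{2} \left(-1\right) = - 5 \cdot 4 \cdot 16 \left(-1\right) = \left(-5\right) 64 \left(-1\right) = \left(-320\right) \left(-1\right) = 320$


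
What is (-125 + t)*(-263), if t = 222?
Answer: -25511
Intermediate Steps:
(-125 + t)*(-263) = (-125 + 222)*(-263) = 97*(-263) = -25511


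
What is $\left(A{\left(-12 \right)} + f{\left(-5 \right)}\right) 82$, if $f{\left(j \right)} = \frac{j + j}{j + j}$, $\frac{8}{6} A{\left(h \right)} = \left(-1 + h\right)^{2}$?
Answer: $\frac{20951}{2} \approx 10476.0$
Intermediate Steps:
$A{\left(h \right)} = \frac{3 \left(-1 + h\right)^{2}}{4}$
$f{\left(j \right)} = 1$ ($f{\left(j \right)} = \frac{2 j}{2 j} = 2 j \frac{1}{2 j} = 1$)
$\left(A{\left(-12 \right)} + f{\left(-5 \right)}\right) 82 = \left(\frac{3 \left(-1 - 12\right)^{2}}{4} + 1\right) 82 = \left(\frac{3 \left(-13\right)^{2}}{4} + 1\right) 82 = \left(\frac{3}{4} \cdot 169 + 1\right) 82 = \left(\frac{507}{4} + 1\right) 82 = \frac{511}{4} \cdot 82 = \frac{20951}{2}$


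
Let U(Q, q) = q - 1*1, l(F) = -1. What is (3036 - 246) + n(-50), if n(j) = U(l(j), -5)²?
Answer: 2826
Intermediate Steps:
U(Q, q) = -1 + q (U(Q, q) = q - 1 = -1 + q)
n(j) = 36 (n(j) = (-1 - 5)² = (-6)² = 36)
(3036 - 246) + n(-50) = (3036 - 246) + 36 = 2790 + 36 = 2826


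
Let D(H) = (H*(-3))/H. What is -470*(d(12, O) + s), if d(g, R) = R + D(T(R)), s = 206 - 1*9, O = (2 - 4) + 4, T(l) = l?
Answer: -92120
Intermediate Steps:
O = 2 (O = -2 + 4 = 2)
s = 197 (s = 206 - 9 = 197)
D(H) = -3 (D(H) = (-3*H)/H = -3)
d(g, R) = -3 + R (d(g, R) = R - 3 = -3 + R)
-470*(d(12, O) + s) = -470*((-3 + 2) + 197) = -470*(-1 + 197) = -470*196 = -92120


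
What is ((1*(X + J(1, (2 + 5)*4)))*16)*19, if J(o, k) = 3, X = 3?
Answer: 1824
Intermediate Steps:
((1*(X + J(1, (2 + 5)*4)))*16)*19 = ((1*(3 + 3))*16)*19 = ((1*6)*16)*19 = (6*16)*19 = 96*19 = 1824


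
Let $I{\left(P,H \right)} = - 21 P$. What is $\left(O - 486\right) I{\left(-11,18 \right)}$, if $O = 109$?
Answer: $-87087$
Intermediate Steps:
$\left(O - 486\right) I{\left(-11,18 \right)} = \left(109 - 486\right) \left(\left(-21\right) \left(-11\right)\right) = \left(-377\right) 231 = -87087$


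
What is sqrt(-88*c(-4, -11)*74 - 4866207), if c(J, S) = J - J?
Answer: I*sqrt(4866207) ≈ 2205.9*I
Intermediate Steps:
c(J, S) = 0
sqrt(-88*c(-4, -11)*74 - 4866207) = sqrt(-88*0*74 - 4866207) = sqrt(0*74 - 4866207) = sqrt(0 - 4866207) = sqrt(-4866207) = I*sqrt(4866207)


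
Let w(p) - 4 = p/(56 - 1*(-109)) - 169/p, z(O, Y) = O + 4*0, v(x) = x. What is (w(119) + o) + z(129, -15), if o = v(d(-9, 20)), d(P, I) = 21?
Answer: 3010066/19635 ≈ 153.30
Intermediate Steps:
z(O, Y) = O (z(O, Y) = O + 0 = O)
w(p) = 4 - 169/p + p/165 (w(p) = 4 + (p/(56 - 1*(-109)) - 169/p) = 4 + (p/(56 + 109) - 169/p) = 4 + (p/165 - 169/p) = 4 + (-169/p + p/165) = 4 - 169/p + p/165)
o = 21
(w(119) + o) + z(129, -15) = ((4 - 169/119 + (1/165)*119) + 21) + 129 = ((4 - 169*1/119 + 119/165) + 21) + 129 = ((4 - 169/119 + 119/165) + 21) + 129 = (64816/19635 + 21) + 129 = 477151/19635 + 129 = 3010066/19635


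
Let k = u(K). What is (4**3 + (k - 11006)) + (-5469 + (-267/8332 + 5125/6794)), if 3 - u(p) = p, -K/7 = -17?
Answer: -467756524957/28303804 ≈ -16526.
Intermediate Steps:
K = 119 (K = -7*(-17) = 119)
u(p) = 3 - p
k = -116 (k = 3 - 1*119 = 3 - 119 = -116)
(4**3 + (k - 11006)) + (-5469 + (-267/8332 + 5125/6794)) = (4**3 + (-116 - 11006)) + (-5469 + (-267/8332 + 5125/6794)) = (64 - 11122) + (-5469 + (-267*1/8332 + 5125*(1/6794))) = -11058 + (-5469 + (-267/8332 + 5125/6794)) = -11058 + (-5469 + 20443751/28303804) = -11058 - 154773060325/28303804 = -467756524957/28303804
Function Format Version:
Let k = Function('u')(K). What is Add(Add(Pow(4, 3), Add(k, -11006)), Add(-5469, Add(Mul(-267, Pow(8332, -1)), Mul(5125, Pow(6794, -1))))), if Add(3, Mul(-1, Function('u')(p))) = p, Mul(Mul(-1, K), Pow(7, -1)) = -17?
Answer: Rational(-467756524957, 28303804) ≈ -16526.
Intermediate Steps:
K = 119 (K = Mul(-7, -17) = 119)
Function('u')(p) = Add(3, Mul(-1, p))
k = -116 (k = Add(3, Mul(-1, 119)) = Add(3, -119) = -116)
Add(Add(Pow(4, 3), Add(k, -11006)), Add(-5469, Add(Mul(-267, Pow(8332, -1)), Mul(5125, Pow(6794, -1))))) = Add(Add(Pow(4, 3), Add(-116, -11006)), Add(-5469, Add(Mul(-267, Pow(8332, -1)), Mul(5125, Pow(6794, -1))))) = Add(Add(64, -11122), Add(-5469, Add(Mul(-267, Rational(1, 8332)), Mul(5125, Rational(1, 6794))))) = Add(-11058, Add(-5469, Add(Rational(-267, 8332), Rational(5125, 6794)))) = Add(-11058, Add(-5469, Rational(20443751, 28303804))) = Add(-11058, Rational(-154773060325, 28303804)) = Rational(-467756524957, 28303804)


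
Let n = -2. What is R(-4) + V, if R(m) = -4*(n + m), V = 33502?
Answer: 33526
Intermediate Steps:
R(m) = 8 - 4*m (R(m) = -4*(-2 + m) = 8 - 4*m)
R(-4) + V = (8 - 4*(-4)) + 33502 = (8 + 16) + 33502 = 24 + 33502 = 33526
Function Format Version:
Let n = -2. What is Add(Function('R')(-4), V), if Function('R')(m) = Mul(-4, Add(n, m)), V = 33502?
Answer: 33526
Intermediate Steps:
Function('R')(m) = Add(8, Mul(-4, m)) (Function('R')(m) = Mul(-4, Add(-2, m)) = Add(8, Mul(-4, m)))
Add(Function('R')(-4), V) = Add(Add(8, Mul(-4, -4)), 33502) = Add(Add(8, 16), 33502) = Add(24, 33502) = 33526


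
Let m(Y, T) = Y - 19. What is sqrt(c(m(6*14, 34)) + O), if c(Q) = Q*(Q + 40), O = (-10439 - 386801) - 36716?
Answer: 3*I*sqrt(47459) ≈ 653.55*I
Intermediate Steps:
m(Y, T) = -19 + Y
O = -433956 (O = -397240 - 36716 = -433956)
c(Q) = Q*(40 + Q)
sqrt(c(m(6*14, 34)) + O) = sqrt((-19 + 6*14)*(40 + (-19 + 6*14)) - 433956) = sqrt((-19 + 84)*(40 + (-19 + 84)) - 433956) = sqrt(65*(40 + 65) - 433956) = sqrt(65*105 - 433956) = sqrt(6825 - 433956) = sqrt(-427131) = 3*I*sqrt(47459)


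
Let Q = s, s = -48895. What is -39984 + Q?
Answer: -88879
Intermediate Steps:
Q = -48895
-39984 + Q = -39984 - 48895 = -88879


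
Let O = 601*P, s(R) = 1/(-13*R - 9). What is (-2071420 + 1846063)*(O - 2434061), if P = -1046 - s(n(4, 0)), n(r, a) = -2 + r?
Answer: 24156950709408/35 ≈ 6.9020e+11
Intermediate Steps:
s(R) = 1/(-9 - 13*R)
P = -36609/35 (P = -1046 - (-1)/(9 + 13*(-2 + 4)) = -1046 - (-1)/(9 + 13*2) = -1046 - (-1)/(9 + 26) = -1046 - (-1)/35 = -1046 - 1*(-1/35) = -1046 + 1/35 = -36609/35 ≈ -1046.0)
O = -22002009/35 (O = 601*(-36609/35) = -22002009/35 ≈ -6.2863e+5)
(-2071420 + 1846063)*(O - 2434061) = (-2071420 + 1846063)*(-22002009/35 - 2434061) = -225357*(-107194144/35) = 24156950709408/35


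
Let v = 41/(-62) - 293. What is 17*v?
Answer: -309519/62 ≈ -4992.2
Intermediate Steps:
v = -18207/62 (v = 41*(-1/62) - 293 = -41/62 - 293 = -18207/62 ≈ -293.66)
17*v = 17*(-18207/62) = -309519/62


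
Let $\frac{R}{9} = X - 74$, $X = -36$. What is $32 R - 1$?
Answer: $-31681$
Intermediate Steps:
$R = -990$ ($R = 9 \left(-36 - 74\right) = 9 \left(-110\right) = -990$)
$32 R - 1 = 32 \left(-990\right) - 1 = -31680 - 1 = -31681$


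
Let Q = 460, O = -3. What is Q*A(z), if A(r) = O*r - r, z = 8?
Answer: -14720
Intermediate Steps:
A(r) = -4*r (A(r) = -3*r - r = -4*r)
Q*A(z) = 460*(-4*8) = 460*(-32) = -14720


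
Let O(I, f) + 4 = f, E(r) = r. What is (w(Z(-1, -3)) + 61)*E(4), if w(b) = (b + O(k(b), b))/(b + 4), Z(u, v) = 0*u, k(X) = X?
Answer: 240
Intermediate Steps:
Z(u, v) = 0
O(I, f) = -4 + f
w(b) = (-4 + 2*b)/(4 + b) (w(b) = (b + (-4 + b))/(b + 4) = (-4 + 2*b)/(4 + b))
(w(Z(-1, -3)) + 61)*E(4) = (2*(-2 + 0)/(4 + 0) + 61)*4 = (2*(-2)/4 + 61)*4 = (2*(¼)*(-2) + 61)*4 = (-1 + 61)*4 = 60*4 = 240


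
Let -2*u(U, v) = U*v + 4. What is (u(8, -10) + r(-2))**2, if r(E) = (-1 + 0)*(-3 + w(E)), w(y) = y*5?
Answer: 2601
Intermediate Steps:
w(y) = 5*y
u(U, v) = -2 - U*v/2 (u(U, v) = -(U*v + 4)/2 = -(4 + U*v)/2 = -2 - U*v/2)
r(E) = 3 - 5*E (r(E) = (-1 + 0)*(-3 + 5*E) = -(-3 + 5*E) = 3 - 5*E)
(u(8, -10) + r(-2))**2 = ((-2 - 1/2*8*(-10)) + (3 - 5*(-2)))**2 = ((-2 + 40) + (3 + 10))**2 = (38 + 13)**2 = 51**2 = 2601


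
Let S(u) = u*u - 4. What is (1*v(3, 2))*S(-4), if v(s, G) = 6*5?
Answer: 360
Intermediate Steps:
v(s, G) = 30
S(u) = -4 + u² (S(u) = u² - 4 = -4 + u²)
(1*v(3, 2))*S(-4) = (1*30)*(-4 + (-4)²) = 30*(-4 + 16) = 30*12 = 360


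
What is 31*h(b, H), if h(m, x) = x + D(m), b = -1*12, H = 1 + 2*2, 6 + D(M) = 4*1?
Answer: 93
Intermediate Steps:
D(M) = -2 (D(M) = -6 + 4*1 = -6 + 4 = -2)
H = 5 (H = 1 + 4 = 5)
b = -12
h(m, x) = -2 + x (h(m, x) = x - 2 = -2 + x)
31*h(b, H) = 31*(-2 + 5) = 31*3 = 93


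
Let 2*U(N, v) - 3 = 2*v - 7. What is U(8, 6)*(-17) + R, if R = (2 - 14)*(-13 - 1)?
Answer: 100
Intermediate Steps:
U(N, v) = -2 + v (U(N, v) = 3/2 + (2*v - 7)/2 = 3/2 + (-7 + 2*v)/2 = 3/2 + (-7/2 + v) = -2 + v)
R = 168 (R = -12*(-14) = 168)
U(8, 6)*(-17) + R = (-2 + 6)*(-17) + 168 = 4*(-17) + 168 = -68 + 168 = 100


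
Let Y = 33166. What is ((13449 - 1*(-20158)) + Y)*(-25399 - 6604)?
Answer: -2136936319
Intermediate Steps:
((13449 - 1*(-20158)) + Y)*(-25399 - 6604) = ((13449 - 1*(-20158)) + 33166)*(-25399 - 6604) = ((13449 + 20158) + 33166)*(-32003) = (33607 + 33166)*(-32003) = 66773*(-32003) = -2136936319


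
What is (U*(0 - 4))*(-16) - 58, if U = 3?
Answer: 134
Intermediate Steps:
(U*(0 - 4))*(-16) - 58 = (3*(0 - 4))*(-16) - 58 = (3*(-4))*(-16) - 58 = -12*(-16) - 58 = 192 - 58 = 134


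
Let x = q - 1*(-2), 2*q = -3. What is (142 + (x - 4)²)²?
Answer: 380689/16 ≈ 23793.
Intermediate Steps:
q = -3/2 (q = (½)*(-3) = -3/2 ≈ -1.5000)
x = ½ (x = -3/2 - 1*(-2) = -3/2 + 2 = ½ ≈ 0.50000)
(142 + (x - 4)²)² = (142 + (½ - 4)²)² = (142 + (-7/2)²)² = (142 + 49/4)² = (617/4)² = 380689/16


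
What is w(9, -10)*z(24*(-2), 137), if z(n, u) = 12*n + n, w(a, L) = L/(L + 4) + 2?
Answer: -2288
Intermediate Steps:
w(a, L) = 2 + L/(4 + L) (w(a, L) = L/(4 + L) + 2 = 2 + L/(4 + L))
z(n, u) = 13*n
w(9, -10)*z(24*(-2), 137) = ((8 + 3*(-10))/(4 - 10))*(13*(24*(-2))) = ((8 - 30)/(-6))*(13*(-48)) = -⅙*(-22)*(-624) = (11/3)*(-624) = -2288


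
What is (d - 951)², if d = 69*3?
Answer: 553536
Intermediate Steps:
d = 207
(d - 951)² = (207 - 951)² = (-744)² = 553536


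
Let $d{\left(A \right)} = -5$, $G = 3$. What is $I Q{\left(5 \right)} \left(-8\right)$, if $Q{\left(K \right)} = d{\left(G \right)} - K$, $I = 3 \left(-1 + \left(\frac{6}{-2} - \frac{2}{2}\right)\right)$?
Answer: $-1200$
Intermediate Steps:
$I = -15$ ($I = 3 \left(-1 + \left(6 \left(- \frac{1}{2}\right) - 1\right)\right) = 3 \left(-1 - 4\right) = 3 \left(-5\right) = -15$)
$Q{\left(K \right)} = -5 - K$
$I Q{\left(5 \right)} \left(-8\right) = - 15 \left(-5 - 5\right) \left(-8\right) = \left(-15\right) \left(-10\right) \left(-8\right) = 150 \left(-8\right) = -1200$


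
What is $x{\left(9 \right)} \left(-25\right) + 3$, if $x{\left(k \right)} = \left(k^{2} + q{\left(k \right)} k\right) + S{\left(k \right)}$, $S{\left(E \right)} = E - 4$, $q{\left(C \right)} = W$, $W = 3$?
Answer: $-2822$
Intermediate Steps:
$q{\left(C \right)} = 3$
$S{\left(E \right)} = -4 + E$
$x{\left(k \right)} = -4 + k^{2} + 4 k$ ($x{\left(k \right)} = \left(k^{2} + 3 k\right) + \left(-4 + k\right) = -4 + k^{2} + 4 k$)
$x{\left(9 \right)} \left(-25\right) + 3 = \left(-4 + 9^{2} + 4 \cdot 9\right) \left(-25\right) + 3 = \left(-4 + 81 + 36\right) \left(-25\right) + 3 = 113 \left(-25\right) + 3 = -2825 + 3 = -2822$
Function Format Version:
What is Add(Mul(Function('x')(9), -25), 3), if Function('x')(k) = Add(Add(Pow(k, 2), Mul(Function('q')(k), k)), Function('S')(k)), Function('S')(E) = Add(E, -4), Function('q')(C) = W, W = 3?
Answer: -2822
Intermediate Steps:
Function('q')(C) = 3
Function('S')(E) = Add(-4, E)
Function('x')(k) = Add(-4, Pow(k, 2), Mul(4, k)) (Function('x')(k) = Add(Add(Pow(k, 2), Mul(3, k)), Add(-4, k)) = Add(-4, Pow(k, 2), Mul(4, k)))
Add(Mul(Function('x')(9), -25), 3) = Add(Mul(Add(-4, Pow(9, 2), Mul(4, 9)), -25), 3) = Add(Mul(Add(-4, 81, 36), -25), 3) = Add(Mul(113, -25), 3) = Add(-2825, 3) = -2822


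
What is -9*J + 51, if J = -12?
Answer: 159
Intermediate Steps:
-9*J + 51 = -9*(-12) + 51 = 108 + 51 = 159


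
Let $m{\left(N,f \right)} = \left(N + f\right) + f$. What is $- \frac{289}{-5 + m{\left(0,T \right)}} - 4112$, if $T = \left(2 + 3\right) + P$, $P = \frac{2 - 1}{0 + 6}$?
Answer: $- \frac{66659}{16} \approx -4166.2$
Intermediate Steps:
$P = \frac{1}{6}$ ($P = 1 \cdot \frac{1}{6} = \frac{1}{6} \approx 0.16667$)
$T = \frac{31}{6}$ ($T = \left(2 + 3\right) + \frac{1}{6} = 5 + \frac{1}{6} = \frac{31}{6} \approx 5.1667$)
$m{\left(N,f \right)} = N + 2 f$
$- \frac{289}{-5 + m{\left(0,T \right)}} - 4112 = - \frac{289}{-5 + \left(0 + 2 \cdot \frac{31}{6}\right)} - 4112 = - \frac{289}{-5 + \left(0 + \frac{31}{3}\right)} - 4112 = - \frac{289}{-5 + \frac{31}{3}} - 4112 = - \frac{289}{\frac{16}{3}} - 4112 = \left(-289\right) \frac{3}{16} - 4112 = - \frac{867}{16} - 4112 = - \frac{66659}{16}$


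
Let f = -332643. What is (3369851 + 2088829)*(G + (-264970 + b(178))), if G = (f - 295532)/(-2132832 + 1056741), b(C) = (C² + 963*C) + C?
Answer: -120796457960589240/358697 ≈ -3.3676e+11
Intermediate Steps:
b(C) = C² + 964*C
G = 628175/1076091 (G = (-332643 - 295532)/(-2132832 + 1056741) = -628175/(-1076091) = -628175*(-1/1076091) = 628175/1076091 ≈ 0.58376)
(3369851 + 2088829)*(G + (-264970 + b(178))) = (3369851 + 2088829)*(628175/1076091 + (-264970 + 178*(964 + 178))) = 5458680*(628175/1076091 + (-264970 + 178*1142)) = 5458680*(628175/1076091 + (-264970 + 203276)) = 5458680*(628175/1076091 - 61694) = 5458680*(-66387729979/1076091) = -120796457960589240/358697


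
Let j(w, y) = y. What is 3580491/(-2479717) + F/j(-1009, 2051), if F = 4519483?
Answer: 11199695239270/5085899567 ≈ 2202.1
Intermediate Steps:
3580491/(-2479717) + F/j(-1009, 2051) = 3580491/(-2479717) + 4519483/2051 = 3580491*(-1/2479717) + 4519483*(1/2051) = -3580491/2479717 + 4519483/2051 = 11199695239270/5085899567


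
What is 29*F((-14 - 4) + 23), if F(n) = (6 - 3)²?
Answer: 261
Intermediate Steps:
F(n) = 9 (F(n) = 3² = 9)
29*F((-14 - 4) + 23) = 29*9 = 261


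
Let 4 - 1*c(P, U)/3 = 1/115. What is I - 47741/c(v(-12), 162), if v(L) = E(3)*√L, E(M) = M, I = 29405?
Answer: 35000470/1377 ≈ 25418.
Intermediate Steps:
v(L) = 3*√L
c(P, U) = 1377/115 (c(P, U) = 12 - 3/115 = 1377/115)
I - 47741/c(v(-12), 162) = 29405 - 47741/1377/115 = 29405 - 47741*115/1377 = 29405 - 5490215/1377 = 35000470/1377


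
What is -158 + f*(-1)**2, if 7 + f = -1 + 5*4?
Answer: -146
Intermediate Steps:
f = 12 (f = -7 + (-1 + 5*4) = -7 + (-1 + 20) = -7 + 19 = 12)
-158 + f*(-1)**2 = -158 + 12*(-1)**2 = -158 + 12*1 = -158 + 12 = -146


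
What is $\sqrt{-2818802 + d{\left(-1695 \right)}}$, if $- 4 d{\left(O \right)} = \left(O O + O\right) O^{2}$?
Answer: $\frac{i \sqrt{8249414148458}}{2} \approx 1.4361 \cdot 10^{6} i$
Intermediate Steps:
$d{\left(O \right)} = - \frac{O^{2} \left(O + O^{2}\right)}{4}$ ($d{\left(O \right)} = - \frac{\left(O O + O\right) O^{2}}{4} = - \frac{\left(O^{2} + O\right) O^{2}}{4} = - \frac{\left(O + O^{2}\right) O^{2}}{4} = - \frac{O^{2} \left(O + O^{2}\right)}{4}$)
$\sqrt{-2818802 + d{\left(-1695 \right)}} = \sqrt{-2818802 + \frac{\left(-1695\right)^{3} \left(-1 - -1695\right)}{4}} = \sqrt{-2818802 + \frac{1}{4} \left(-4869777375\right) \left(-1 + 1695\right)} = \sqrt{-2818802 + \frac{1}{4} \left(-4869777375\right) 1694} = \sqrt{-2818802 - \frac{4124701436625}{2}} = \sqrt{- \frac{4124707074229}{2}} = \frac{i \sqrt{8249414148458}}{2}$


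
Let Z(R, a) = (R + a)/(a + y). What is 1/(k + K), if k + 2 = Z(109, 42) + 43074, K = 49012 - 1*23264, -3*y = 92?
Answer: 34/2340333 ≈ 1.4528e-5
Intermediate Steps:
y = -92/3 (y = -⅓*92 = -92/3 ≈ -30.667)
Z(R, a) = (R + a)/(-92/3 + a) (Z(R, a) = (R + a)/(a - 92/3) = (R + a)/(-92/3 + a))
K = 25748 (K = 49012 - 23264 = 25748)
k = 1464901/34 (k = -2 + (3*(109 + 42)/(-92 + 3*42) + 43074) = -2 + (3*151/(-92 + 126) + 43074) = -2 + (3*151/34 + 43074) = -2 + (3*(1/34)*151 + 43074) = -2 + (453/34 + 43074) = -2 + 1464969/34 = 1464901/34 ≈ 43085.)
1/(k + K) = 1/(1464901/34 + 25748) = 1/(2340333/34) = 34/2340333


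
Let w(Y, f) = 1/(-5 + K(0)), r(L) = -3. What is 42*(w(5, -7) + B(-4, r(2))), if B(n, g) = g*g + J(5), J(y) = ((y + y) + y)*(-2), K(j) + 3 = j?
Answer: -3549/4 ≈ -887.25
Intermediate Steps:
K(j) = -3 + j
J(y) = -6*y (J(y) = (2*y + y)*(-2) = (3*y)*(-2) = -6*y)
w(Y, f) = -⅛ (w(Y, f) = 1/(-5 + (-3 + 0)) = 1/(-5 - 3) = 1/(-8) = -⅛)
B(n, g) = -30 + g² (B(n, g) = g*g - 6*5 = g² - 30 = -30 + g²)
42*(w(5, -7) + B(-4, r(2))) = 42*(-⅛ + (-30 + (-3)²)) = 42*(-⅛ + (-30 + 9)) = 42*(-⅛ - 21) = 42*(-169/8) = -3549/4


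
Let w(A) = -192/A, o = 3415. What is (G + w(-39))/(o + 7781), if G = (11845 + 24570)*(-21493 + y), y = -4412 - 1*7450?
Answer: -5263363387/48516 ≈ -1.0849e+5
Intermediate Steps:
y = -11862 (y = -4412 - 7450 = -11862)
G = -1214622325 (G = (11845 + 24570)*(-21493 - 11862) = 36415*(-33355) = -1214622325)
(G + w(-39))/(o + 7781) = (-1214622325 - 192/(-39))/(3415 + 7781) = (-1214622325 - 192*(-1/39))/11196 = (-1214622325 + 64/13)*(1/11196) = -15790090161/13*1/11196 = -5263363387/48516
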